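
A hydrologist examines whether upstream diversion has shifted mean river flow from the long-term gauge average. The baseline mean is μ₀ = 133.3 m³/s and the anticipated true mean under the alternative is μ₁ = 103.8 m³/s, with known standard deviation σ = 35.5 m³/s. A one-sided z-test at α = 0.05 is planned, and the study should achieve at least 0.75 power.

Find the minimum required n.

Standardized effect: d = |μ₁ − μ₀| / σ = |103.8 − 133.3| / 35.5 = 0.8310
For power 0.75 need Φ(δ − z_{0.05}) = 0.75, so δ = z_{0.05} + z_{0.25} = 1.645 + 0.674 = 2.319.
δ = d·√n ⇒ n = (δ/d)² = (2.319 / 0.8310)² = 7.79.
Rounding up, n = 8.

n = 8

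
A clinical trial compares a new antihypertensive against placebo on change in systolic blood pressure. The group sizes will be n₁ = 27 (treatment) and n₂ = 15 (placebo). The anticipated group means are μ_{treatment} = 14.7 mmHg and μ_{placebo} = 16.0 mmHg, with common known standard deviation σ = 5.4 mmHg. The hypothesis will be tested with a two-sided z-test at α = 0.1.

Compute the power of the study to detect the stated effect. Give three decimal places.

Power ≈ 0.193

Standardized effect: d = |μ_{treatment} − μ_{placebo}| / σ = |14.7 − 16.0| / 5.4 = 0.2407
Noncentrality parameter: λ = d / √(1/n₁ + 1/n₂) = 0.2407 / √(1/27 + 1/15) = 0.7476
Critical value for a two-sided test at α = 0.1: z_{α/2} = 1.645.
Power = Φ(λ − 1.645) + Φ(−λ − 1.645) = Φ(-0.897) + Φ(-2.392) = 0.1848 + 0.0084 = 0.1932.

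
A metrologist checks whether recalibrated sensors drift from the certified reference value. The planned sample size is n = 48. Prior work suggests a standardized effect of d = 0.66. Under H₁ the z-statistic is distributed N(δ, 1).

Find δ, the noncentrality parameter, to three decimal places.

δ ≈ 4.573

The noncentrality parameter scales effect size by the design's sample-size factor: δ = d·√n = 0.66 × √48 = 4.5726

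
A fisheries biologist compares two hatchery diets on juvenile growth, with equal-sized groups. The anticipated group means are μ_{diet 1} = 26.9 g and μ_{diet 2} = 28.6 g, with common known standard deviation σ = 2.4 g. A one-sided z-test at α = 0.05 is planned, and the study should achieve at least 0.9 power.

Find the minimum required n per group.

Standardized effect: d = |μ_{diet 1} − μ_{diet 2}| / σ = |26.9 − 28.6| / 2.4 = 0.7083
Set Φ(δ − 1.645) = 0.9; then δ − 1.645 = Φ⁻¹(0.9) = 1.282, giving δ = 2.926.
δ = d·√(n/2) ⇒ n = 2(δ/d)² = 2 × (2.926 / 0.7083)² = 34.14.
Round up to the next whole unit.

n = 35 per group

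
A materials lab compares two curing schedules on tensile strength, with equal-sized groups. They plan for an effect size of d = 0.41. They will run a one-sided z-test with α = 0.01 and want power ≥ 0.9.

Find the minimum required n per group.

n = 155 per group

For power 0.9 need Φ(δ − z_{0.01}) = 0.9, so δ = z_{0.01} + z_{0.10} = 2.326 + 1.282 = 3.608.
δ = d·√(n/2) ⇒ n = 2(δ/d)² = 2 × (3.608 / 0.41)² = 154.87.
Rounding up, n = 155 per group.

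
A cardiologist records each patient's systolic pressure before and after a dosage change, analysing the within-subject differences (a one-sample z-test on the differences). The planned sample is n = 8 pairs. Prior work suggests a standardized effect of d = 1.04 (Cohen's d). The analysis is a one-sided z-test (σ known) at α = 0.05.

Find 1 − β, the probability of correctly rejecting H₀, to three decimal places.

Noncentrality parameter: δ = d·√n = 1.04 × √8 = 2.9416
Critical value for a one-sided test at α = 0.05: z_α = 1.645.
Power = P(Z > 1.645 − δ) = Φ(1.297) = 0.9026.

Power ≈ 0.903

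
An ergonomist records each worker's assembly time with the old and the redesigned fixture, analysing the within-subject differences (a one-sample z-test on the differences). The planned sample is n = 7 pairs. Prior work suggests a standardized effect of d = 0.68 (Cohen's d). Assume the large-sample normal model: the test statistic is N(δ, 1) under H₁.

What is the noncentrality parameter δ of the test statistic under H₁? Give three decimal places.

δ ≈ 1.799

The noncentrality parameter scales effect size by the design's sample-size factor: δ = d·√n = 0.68 × √7 = 1.7991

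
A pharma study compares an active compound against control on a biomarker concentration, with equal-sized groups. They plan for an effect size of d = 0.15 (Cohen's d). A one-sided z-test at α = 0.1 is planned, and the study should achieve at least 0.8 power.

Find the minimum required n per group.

Set Φ(δ − 1.282) = 0.8; then δ − 1.282 = Φ⁻¹(0.8) = 0.842, giving δ = 2.123.
δ = d·√(n/2) ⇒ n = 2(δ/d)² = 2 × (2.123 / 0.15)² = 400.70.
Rounding up, n = 401 per group.

n = 401 per group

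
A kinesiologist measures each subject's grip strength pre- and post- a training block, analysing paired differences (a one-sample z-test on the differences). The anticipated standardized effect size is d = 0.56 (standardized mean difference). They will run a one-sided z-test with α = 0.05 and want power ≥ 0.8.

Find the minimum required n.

For power 0.8 need Φ(δ − z_{0.05}) = 0.8, so δ = z_{0.05} + z_{0.20} = 1.645 + 0.842 = 2.486.
δ = d·√n ⇒ n = (δ/d)² = (2.486 / 0.56)² = 19.71.
Rounding up, n = 20.

n = 20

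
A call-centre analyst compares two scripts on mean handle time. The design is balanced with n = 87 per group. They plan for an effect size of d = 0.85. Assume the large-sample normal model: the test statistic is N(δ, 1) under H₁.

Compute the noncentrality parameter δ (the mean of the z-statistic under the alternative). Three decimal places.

δ ≈ 5.606

The noncentrality parameter scales effect size by the design's sample-size factor: δ = d·√(n/2) = 0.85 × √(87/2) = 5.6061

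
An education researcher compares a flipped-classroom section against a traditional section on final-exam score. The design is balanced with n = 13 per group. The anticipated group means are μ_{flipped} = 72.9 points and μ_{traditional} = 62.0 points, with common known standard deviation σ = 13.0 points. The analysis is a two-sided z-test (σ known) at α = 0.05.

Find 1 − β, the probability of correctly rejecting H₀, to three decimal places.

Power ≈ 0.571

Standardized effect: d = |μ_{flipped} − μ_{traditional}| / σ = |72.9 − 62.0| / 13.0 = 0.8385
Noncentrality parameter: δ = d·√(n/2) = 0.8385 × √(13/2) = 2.1377
Critical value for a two-sided test at α = 0.05: z_{α/2} = 1.960.
Power = Φ(δ − 1.960) + Φ(−δ − 1.960) = Φ(0.178) + Φ(-4.098) = 0.5705 + 0.0000 = 0.5705.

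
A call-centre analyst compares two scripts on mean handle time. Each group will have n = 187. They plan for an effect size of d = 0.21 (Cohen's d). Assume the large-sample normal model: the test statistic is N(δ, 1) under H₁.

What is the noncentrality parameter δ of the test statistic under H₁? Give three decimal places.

δ ≈ 2.031

δ = d·√(n/2) = 0.21 × √(187/2) = 2.0306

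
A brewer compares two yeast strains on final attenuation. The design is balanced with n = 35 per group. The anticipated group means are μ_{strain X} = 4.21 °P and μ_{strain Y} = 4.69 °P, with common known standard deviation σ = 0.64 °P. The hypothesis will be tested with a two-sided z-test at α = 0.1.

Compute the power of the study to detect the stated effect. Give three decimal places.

Power ≈ 0.932

Standardized effect: d = |μ_{strain X} − μ_{strain Y}| / σ = |4.21 − 4.69| / 0.64 = 0.7500
Noncentrality parameter: δ = d·√(n/2) = 0.7500 × √(35/2) = 3.1375
Critical value for a two-sided test at α = 0.1: z_{α/2} = 1.645.
Power = Φ(δ − 1.645) + Φ(−δ − 1.645) = Φ(1.493) + Φ(-4.782) = 0.9322 + 0.0000 = 0.9322.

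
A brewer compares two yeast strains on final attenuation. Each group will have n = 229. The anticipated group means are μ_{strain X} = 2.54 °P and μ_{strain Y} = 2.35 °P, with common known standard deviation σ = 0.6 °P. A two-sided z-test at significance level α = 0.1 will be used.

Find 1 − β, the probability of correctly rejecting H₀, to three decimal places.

Standardized effect: d = |μ_{strain X} − μ_{strain Y}| / σ = |2.54 − 2.35| / 0.6 = 0.3167
Noncentrality parameter: δ = d·√(n/2) = 0.3167 × √(229/2) = 3.3885
Two-sided α = 0.1 → critical value z_{0.05} = 1.645.
Power = Φ(δ − 1.645) + Φ(−δ − 1.645) = Φ(1.744) + Φ(-5.033) = 0.9594 + 0.0000 = 0.9594.

Power ≈ 0.959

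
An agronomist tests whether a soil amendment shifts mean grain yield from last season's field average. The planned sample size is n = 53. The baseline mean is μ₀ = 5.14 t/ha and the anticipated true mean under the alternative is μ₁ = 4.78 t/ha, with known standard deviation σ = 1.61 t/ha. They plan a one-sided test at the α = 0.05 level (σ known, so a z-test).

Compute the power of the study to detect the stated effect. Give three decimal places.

Standardized effect: d = |μ₁ − μ₀| / σ = |4.78 − 5.14| / 1.61 = 0.2236
Noncentrality parameter: δ = d·√n = 0.2236 × √53 = 1.6279
Critical value for a one-sided test at α = 0.05: z_α = 1.645.
Power = Φ(δ − 1.645) = Φ(-0.017) = 0.4932.

Power ≈ 0.493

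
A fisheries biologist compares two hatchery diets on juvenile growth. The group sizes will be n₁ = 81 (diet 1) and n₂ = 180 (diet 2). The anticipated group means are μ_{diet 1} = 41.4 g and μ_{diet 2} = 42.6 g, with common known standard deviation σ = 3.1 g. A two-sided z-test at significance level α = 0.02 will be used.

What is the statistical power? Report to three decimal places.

Standardized effect: d = |μ_{diet 1} − μ_{diet 2}| / σ = |41.4 − 42.6| / 3.1 = 0.3871
Noncentrality parameter: δ = d / √(1/n₁ + 1/n₂) = 0.3871 / √(1/81 + 1/180) = 2.8932
Two-sided α = 0.02 → critical value z_{0.01} = 2.326.
Power = Φ(δ − 2.326) + Φ(−δ − 2.326) = Φ(0.567) + Φ(-5.220) = 0.7146 + 0.0000 = 0.7146.

Power ≈ 0.715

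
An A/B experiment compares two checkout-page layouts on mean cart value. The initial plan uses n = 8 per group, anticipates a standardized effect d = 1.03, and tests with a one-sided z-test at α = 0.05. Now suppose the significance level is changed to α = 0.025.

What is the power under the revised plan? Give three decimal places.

δ = d·√(n/2) = 1.03 × √(8/2) = 2.0600 (unchanged). New critical value: z_{0.025} = 1.960.
Revised power = Φ(δ − 1.960) = Φ(0.100) = 0.5398.

Power ≈ 0.540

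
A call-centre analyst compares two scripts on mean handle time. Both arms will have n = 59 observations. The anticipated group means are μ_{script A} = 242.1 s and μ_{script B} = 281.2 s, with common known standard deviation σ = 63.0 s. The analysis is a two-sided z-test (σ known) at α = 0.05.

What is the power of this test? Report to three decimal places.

Power ≈ 0.921

Standardized effect: d = |μ_{script A} − μ_{script B}| / σ = |242.1 − 281.2| / 63.0 = 0.6206
Noncentrality parameter: δ = d·√(n/2) = 0.6206 × √(59/2) = 3.3709
Two-sided α = 0.05 → critical value z_{0.025} = 1.960.
Power = Φ(δ − 1.960) + Φ(−δ − 1.960) = Φ(1.411) + Φ(-5.331) = 0.9209 + 0.0000 = 0.9209.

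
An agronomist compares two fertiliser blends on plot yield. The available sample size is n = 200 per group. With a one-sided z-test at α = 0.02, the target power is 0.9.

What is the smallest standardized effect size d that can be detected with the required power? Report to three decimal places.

d ≈ 0.334

Need Φ(δ − 2.054) = 0.9, so δ = 2.054 + 1.282 = 3.335.
δ = d·√(n/2) ⇒ d = δ/√(n/2) = 3.335/√(200/2) = 0.3335.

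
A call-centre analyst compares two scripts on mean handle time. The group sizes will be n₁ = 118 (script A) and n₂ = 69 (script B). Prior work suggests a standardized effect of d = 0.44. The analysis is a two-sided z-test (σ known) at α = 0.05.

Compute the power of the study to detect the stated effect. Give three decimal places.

Power ≈ 0.827

Noncentrality parameter: δ = d / √(1/n₁ + 1/n₂) = 0.44 / √(1/118 + 1/69) = 2.9033
Two-sided α = 0.05 → critical value z_{0.025} = 1.960.
Power = Φ(δ − 1.960) + Φ(−δ − 1.960) = Φ(0.943) + Φ(-4.863) = 0.8273 + 0.0000 = 0.8273.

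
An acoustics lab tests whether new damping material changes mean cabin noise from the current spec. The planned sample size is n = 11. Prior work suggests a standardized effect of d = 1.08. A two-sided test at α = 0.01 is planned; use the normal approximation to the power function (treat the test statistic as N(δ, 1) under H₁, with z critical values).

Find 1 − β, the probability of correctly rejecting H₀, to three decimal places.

Power ≈ 0.843

Noncentrality parameter: δ = d·√n = 1.08 × √11 = 3.5820
Two-sided α = 0.01 → critical value z_{0.005} = 2.576.
Power = Φ(δ − 2.576) + Φ(−δ − 2.576) = Φ(1.006) + Φ(-6.158) = 0.8428 + 0.0000 = 0.8428.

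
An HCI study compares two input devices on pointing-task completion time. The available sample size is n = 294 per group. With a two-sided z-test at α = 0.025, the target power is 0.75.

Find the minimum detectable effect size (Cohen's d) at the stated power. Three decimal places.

d ≈ 0.240

Required noncentrality: δ = z_{0.0125} + z_{0.25} = 2.241 + 0.674 = 2.916.
(Lower-tail contribution to power is negligible for δ > 0.)
δ = d·√(n/2) ⇒ d = δ/√(n/2) = 2.916/√(294/2) = 0.2405.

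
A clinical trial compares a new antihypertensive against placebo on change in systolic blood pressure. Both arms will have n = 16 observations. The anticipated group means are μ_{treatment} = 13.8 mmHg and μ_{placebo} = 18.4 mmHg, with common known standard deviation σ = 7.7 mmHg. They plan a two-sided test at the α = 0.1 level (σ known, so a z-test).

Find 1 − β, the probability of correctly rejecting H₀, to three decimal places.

Power ≈ 0.518

Standardized effect: d = |μ_{treatment} − μ_{placebo}| / σ = |13.8 − 18.4| / 7.7 = 0.5974
Noncentrality parameter: δ = d·√(n/2) = 0.5974 × √(16/2) = 1.6897
Two-sided α = 0.1 → critical value z_{0.05} = 1.645.
Power = Φ(δ − 1.645) + Φ(−δ − 1.645) = Φ(0.045) + Φ(-3.335) = 0.5179 + 0.0004 = 0.5183.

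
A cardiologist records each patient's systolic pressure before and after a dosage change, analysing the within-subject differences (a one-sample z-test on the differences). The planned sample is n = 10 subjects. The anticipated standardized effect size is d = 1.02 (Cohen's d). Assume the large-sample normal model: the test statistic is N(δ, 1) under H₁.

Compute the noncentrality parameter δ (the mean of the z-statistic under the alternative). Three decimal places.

δ ≈ 3.226

The noncentrality parameter scales effect size by the design's sample-size factor: δ = d·√n = 1.02 × √10 = 3.2255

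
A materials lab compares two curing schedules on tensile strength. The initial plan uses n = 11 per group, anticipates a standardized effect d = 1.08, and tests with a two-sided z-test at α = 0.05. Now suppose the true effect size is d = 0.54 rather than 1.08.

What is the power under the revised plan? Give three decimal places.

Power ≈ 0.245

With d = 0.54: δ = d·√(n/2) = 0.54 × √(11/2) = 1.2664. Critical value z_{0.025} = 1.960.
Revised power = Φ(δ − 1.960) + Φ(−δ − 1.960) = Φ(-0.694) + Φ(-3.226) = 0.2440 + 0.0006 = 0.2446.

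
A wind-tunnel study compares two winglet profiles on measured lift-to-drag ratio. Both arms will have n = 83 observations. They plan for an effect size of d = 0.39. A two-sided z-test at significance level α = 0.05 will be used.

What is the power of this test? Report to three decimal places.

Noncentrality parameter: δ = d·√(n/2) = 0.39 × √(83/2) = 2.5124
Critical value for a two-sided test at α = 0.05: z_{α/2} = 1.960.
Power = Φ(δ − 1.960) + Φ(−δ − 1.960) = Φ(0.552) + Φ(-4.472) = 0.7097 + 0.0000 = 0.7097.

Power ≈ 0.710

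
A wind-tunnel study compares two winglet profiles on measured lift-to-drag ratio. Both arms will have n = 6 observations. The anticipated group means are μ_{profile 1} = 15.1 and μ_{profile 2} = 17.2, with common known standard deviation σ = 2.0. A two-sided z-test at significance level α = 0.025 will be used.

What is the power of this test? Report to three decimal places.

Power ≈ 0.336

Standardized effect: d = |μ_{profile 1} − μ_{profile 2}| / σ = |15.1 − 17.2| / 2.0 = 1.0500
Noncentrality parameter: δ = d·√(n/2) = 1.0500 × √(6/2) = 1.8187
Two-sided α = 0.025 → critical value z_{0.0125} = 2.241.
Power = Φ(δ − 2.241) + Φ(−δ − 2.241) = Φ(-0.423) + Φ(-4.060) = 0.3362 + 0.0000 = 0.3363.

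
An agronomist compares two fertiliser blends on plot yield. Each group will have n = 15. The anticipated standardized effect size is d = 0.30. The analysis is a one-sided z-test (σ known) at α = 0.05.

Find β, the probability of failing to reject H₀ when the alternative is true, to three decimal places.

β ≈ 0.795

Noncentrality parameter: δ = d·√(n/2) = 0.30 × √(15/2) = 0.8216
Critical value for a one-sided test at α = 0.05: z_α = 1.645.
Power = Φ(δ − 1.645) = Φ(-0.823) = 0.2052.
Type II error: β = 1 − power = 1 − 0.2052 = 0.7948.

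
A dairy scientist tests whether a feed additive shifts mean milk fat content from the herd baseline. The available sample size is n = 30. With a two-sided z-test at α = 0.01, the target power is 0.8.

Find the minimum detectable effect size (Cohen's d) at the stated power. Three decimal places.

d ≈ 0.624

Need Φ(δ − 2.576) = 0.8, so δ = 2.576 + 0.842 = 3.417.
(The second rejection-region term Φ(−δ − z_{α/2}) is negligible and dropped.)
δ = d·√n ⇒ d = δ/√n = 3.417/√30 = 0.6239.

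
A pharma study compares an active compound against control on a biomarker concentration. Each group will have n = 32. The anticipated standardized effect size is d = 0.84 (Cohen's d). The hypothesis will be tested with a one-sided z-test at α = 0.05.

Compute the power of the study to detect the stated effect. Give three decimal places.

Power ≈ 0.957

Noncentrality parameter: λ = d·√(n/2) = 0.84 × √(32/2) = 3.3600
Critical value for a one-sided test at α = 0.05: z_α = 1.645.
Power = Φ(λ − 1.645) = Φ(1.715) = 0.9568.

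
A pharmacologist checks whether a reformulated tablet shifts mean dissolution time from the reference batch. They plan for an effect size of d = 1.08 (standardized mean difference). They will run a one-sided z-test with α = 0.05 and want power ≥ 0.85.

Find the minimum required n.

Set Φ(δ − 1.645) = 0.85; then δ − 1.645 = Φ⁻¹(0.85) = 1.036, giving δ = 2.681.
δ = d·√n ⇒ n = (δ/d)² = (2.681 / 1.08)² = 6.16.
Round up to the next whole unit.

n = 7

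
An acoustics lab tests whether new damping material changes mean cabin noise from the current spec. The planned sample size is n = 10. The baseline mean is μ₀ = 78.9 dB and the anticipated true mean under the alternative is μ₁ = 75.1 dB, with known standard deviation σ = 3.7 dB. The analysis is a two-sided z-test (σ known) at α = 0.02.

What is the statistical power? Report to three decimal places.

Standardized effect: d = |μ₁ − μ₀| / σ = |75.1 − 78.9| / 3.7 = 1.0270
Noncentrality parameter: δ = d·√n = 1.0270 × √10 = 3.2477
Two-sided α = 0.02 → critical value z_{0.01} = 2.326.
Power = Φ(δ − 2.326) + Φ(−δ − 2.326) = Φ(0.921) + Φ(-5.574) = 0.8216 + 0.0000 = 0.8216.

Power ≈ 0.822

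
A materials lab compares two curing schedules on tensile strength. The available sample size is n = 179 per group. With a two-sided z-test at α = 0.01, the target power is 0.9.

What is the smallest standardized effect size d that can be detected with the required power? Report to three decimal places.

d ≈ 0.408

Need Φ(δ − 2.576) = 0.9, so δ = 2.576 + 1.282 = 3.857.
(The second rejection-region term Φ(−δ − z_{α/2}) is negligible and dropped.)
δ = d·√(n/2) ⇒ d = δ/√(n/2) = 3.857/√(179/2) = 0.4077.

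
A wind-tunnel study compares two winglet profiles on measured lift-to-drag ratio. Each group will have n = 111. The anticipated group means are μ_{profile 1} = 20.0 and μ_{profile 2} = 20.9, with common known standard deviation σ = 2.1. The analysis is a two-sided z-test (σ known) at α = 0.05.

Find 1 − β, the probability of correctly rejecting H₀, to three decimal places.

Standardized effect: d = |μ_{profile 1} − μ_{profile 2}| / σ = |20.0 − 20.9| / 2.1 = 0.4286
Noncentrality parameter: δ = d·√(n/2) = 0.4286 × √(111/2) = 3.1928
Critical value for a two-sided test at α = 0.05: z_{α/2} = 1.960.
Power = Φ(δ − 1.960) + Φ(−δ − 1.960) = Φ(1.233) + Φ(-5.153) = 0.8912 + 0.0000 = 0.8912.

Power ≈ 0.891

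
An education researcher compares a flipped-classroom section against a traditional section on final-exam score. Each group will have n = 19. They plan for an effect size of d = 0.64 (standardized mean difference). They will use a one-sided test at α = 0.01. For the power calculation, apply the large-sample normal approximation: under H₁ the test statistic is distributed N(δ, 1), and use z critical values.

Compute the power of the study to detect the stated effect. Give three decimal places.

Power ≈ 0.362

Noncentrality parameter: δ = d·√(n/2) = 0.64 × √(19/2) = 1.9726
One-sided α = 0.01 → critical value z_{0.01} = 2.326.
Power = P(Z > 2.326 − δ) = Φ(-0.354) = 0.3618.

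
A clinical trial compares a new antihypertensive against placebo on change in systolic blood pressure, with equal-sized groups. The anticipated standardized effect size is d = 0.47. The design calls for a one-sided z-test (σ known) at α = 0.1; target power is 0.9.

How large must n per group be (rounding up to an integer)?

n = 60 per group

For power 0.9 need Φ(δ − z_{0.1}) = 0.9, so δ = z_{0.1} + z_{0.10} = 1.282 + 1.282 = 2.563.
δ = d·√(n/2) ⇒ n = 2(δ/d)² = 2 × (2.563 / 0.47)² = 59.48.
Round up to the next whole unit.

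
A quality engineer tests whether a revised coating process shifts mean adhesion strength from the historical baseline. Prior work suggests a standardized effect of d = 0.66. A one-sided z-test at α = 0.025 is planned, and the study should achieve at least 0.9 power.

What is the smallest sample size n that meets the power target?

n = 25

For power 0.9 need Φ(δ − z_{0.025}) = 0.9, so δ = z_{0.025} + z_{0.10} = 1.960 + 1.282 = 3.242.
δ = d·√n ⇒ n = (δ/d)² = (3.242 / 0.66)² = 24.12.
Rounding up, n = 25.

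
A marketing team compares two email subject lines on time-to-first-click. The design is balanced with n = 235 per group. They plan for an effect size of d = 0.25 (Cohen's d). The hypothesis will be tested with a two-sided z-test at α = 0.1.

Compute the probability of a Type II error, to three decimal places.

Noncentrality parameter: δ = d·√(n/2) = 0.25 × √(235/2) = 2.7099
Critical value for a two-sided test at α = 0.1: z_{α/2} = 1.645.
Power = Φ(δ − 1.645) + Φ(−δ − 1.645) = Φ(1.065) + Φ(-4.355) = 0.8566 + 0.0000 = 0.8566.
Type II error: β = 1 − power = 1 − 0.8566 = 0.1434.

β ≈ 0.143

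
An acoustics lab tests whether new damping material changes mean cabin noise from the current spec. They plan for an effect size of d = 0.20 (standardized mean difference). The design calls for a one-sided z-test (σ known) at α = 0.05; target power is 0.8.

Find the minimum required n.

Set Φ(δ − 1.645) = 0.8; then δ − 1.645 = Φ⁻¹(0.8) = 0.842, giving δ = 2.486.
δ = d·√n ⇒ n = (δ/d)² = (2.486 / 0.20)² = 154.56.
Round up to the next whole unit.

n = 155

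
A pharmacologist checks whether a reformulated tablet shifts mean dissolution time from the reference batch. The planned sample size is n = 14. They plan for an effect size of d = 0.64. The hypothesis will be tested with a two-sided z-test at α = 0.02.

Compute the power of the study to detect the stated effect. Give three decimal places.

Noncentrality parameter: δ = d·√n = 0.64 × √14 = 2.3947
Two-sided α = 0.02 → critical value z_{0.01} = 2.326.
Power = Φ(δ − 2.326) + Φ(−δ − 2.326) = Φ(0.068) + Φ(-4.721) = 0.5272 + 0.0000 = 0.5272.

Power ≈ 0.527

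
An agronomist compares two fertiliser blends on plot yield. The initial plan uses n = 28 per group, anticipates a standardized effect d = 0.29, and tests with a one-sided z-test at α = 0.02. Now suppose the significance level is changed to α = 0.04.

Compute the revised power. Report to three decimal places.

Power ≈ 0.253

δ = d·√(n/2) = 0.29 × √(28/2) = 1.0851 (unchanged). New critical value: z_{0.04} = 1.751.
Revised power = P(Z > 1.751 − δ) = Φ(-0.666) = 0.2528.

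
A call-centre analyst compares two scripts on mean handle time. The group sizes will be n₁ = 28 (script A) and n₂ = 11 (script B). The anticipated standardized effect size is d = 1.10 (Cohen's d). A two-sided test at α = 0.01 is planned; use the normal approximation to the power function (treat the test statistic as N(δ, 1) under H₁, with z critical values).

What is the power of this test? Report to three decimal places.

Power ≈ 0.697

Noncentrality parameter: δ = d / √(1/n₁ + 1/n₂) = 1.10 / √(1/28 + 1/11) = 3.0913
Two-sided α = 0.01 → critical value z_{0.005} = 2.576.
Power = Φ(δ − 2.576) + Φ(−δ − 2.576) = Φ(0.515) + Φ(-5.667) = 0.6969 + 0.0000 = 0.6969.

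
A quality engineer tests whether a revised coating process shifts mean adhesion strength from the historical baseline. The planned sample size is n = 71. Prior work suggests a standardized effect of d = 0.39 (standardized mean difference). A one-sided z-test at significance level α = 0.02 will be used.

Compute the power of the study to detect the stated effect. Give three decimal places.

Power ≈ 0.891

Noncentrality parameter: δ = d·√n = 0.39 × √71 = 3.2862
One-sided α = 0.02 → critical value z_{0.02} = 2.054.
Power = Φ(δ − 2.054) = Φ(1.232) = 0.8911.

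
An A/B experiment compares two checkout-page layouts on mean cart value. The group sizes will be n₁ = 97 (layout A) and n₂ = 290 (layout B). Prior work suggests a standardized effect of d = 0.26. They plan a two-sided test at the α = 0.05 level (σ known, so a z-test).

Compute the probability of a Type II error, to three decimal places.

β ≈ 0.399

Noncentrality parameter: δ = d / √(1/n₁ + 1/n₂) = 0.26 / √(1/97 + 1/290) = 2.2167
Two-sided α = 0.05 → critical value z_{0.025} = 1.960.
Power = Φ(δ − 1.960) + Φ(−δ − 1.960) = Φ(0.257) + Φ(-4.177) = 0.6013 + 0.0000 = 0.6013.
Type II error: β = 1 − power = 1 − 0.6013 = 0.3987.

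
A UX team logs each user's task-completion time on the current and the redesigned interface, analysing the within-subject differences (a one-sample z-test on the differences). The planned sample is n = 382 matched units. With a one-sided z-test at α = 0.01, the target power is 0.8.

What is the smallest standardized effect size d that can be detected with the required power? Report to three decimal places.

Required noncentrality: δ = z_{0.01} + z_{0.20} = 2.326 + 0.842 = 3.168.
δ = d·√n ⇒ d = δ/√n = 3.168/√382 = 0.1621.

d ≈ 0.162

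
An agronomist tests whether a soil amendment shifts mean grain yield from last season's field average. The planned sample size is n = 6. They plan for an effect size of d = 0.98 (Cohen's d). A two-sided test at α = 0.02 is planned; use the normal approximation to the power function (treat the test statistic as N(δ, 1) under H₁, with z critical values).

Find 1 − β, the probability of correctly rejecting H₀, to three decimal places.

Power ≈ 0.530

Noncentrality parameter: δ = d·√n = 0.98 × √6 = 2.4005
Critical value for a two-sided test at α = 0.02: z_{α/2} = 2.326.
Power = Φ(δ − 2.326) + Φ(−δ − 2.326) = Φ(0.074) + Φ(-4.727) = 0.5296 + 0.0000 = 0.5296.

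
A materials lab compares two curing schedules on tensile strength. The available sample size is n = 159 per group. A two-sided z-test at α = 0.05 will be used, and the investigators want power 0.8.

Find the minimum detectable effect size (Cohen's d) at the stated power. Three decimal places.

Required noncentrality: δ = z_{0.025} + z_{0.20} = 1.960 + 0.842 = 2.802.
(Lower-tail contribution to power is negligible for δ > 0.)
δ = d·√(n/2) ⇒ d = δ/√(n/2) = 2.802/√(159/2) = 0.3142.

d ≈ 0.314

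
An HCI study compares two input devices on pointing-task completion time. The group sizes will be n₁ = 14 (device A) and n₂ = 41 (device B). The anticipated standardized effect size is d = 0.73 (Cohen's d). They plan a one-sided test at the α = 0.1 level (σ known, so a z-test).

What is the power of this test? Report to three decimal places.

Power ≈ 0.859

Noncentrality parameter: δ = d / √(1/n₁ + 1/n₂) = 0.73 / √(1/14 + 1/41) = 2.3583
Critical value for a one-sided test at α = 0.1: z_α = 1.282.
Power = P(Z > 1.282 − δ) = Φ(1.077) = 0.8592.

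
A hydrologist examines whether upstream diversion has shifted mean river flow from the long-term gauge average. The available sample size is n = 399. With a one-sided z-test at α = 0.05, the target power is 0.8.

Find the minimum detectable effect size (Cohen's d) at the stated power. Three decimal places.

d ≈ 0.124

Need Φ(δ − 1.645) = 0.8, so δ = 1.645 + 0.842 = 2.486.
δ = d·√n ⇒ d = δ/√n = 2.486/√399 = 0.1245.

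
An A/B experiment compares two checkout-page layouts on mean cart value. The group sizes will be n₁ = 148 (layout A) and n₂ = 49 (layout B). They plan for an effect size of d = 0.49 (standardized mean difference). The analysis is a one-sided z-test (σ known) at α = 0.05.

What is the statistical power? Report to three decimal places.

Power ≈ 0.908

Noncentrality parameter: δ = d / √(1/n₁ + 1/n₂) = 0.49 / √(1/148 + 1/49) = 2.9730
Critical value for a one-sided test at α = 0.05: z_α = 1.645.
Power = P(Z > 1.645 − δ) = Φ(1.328) = 0.9079.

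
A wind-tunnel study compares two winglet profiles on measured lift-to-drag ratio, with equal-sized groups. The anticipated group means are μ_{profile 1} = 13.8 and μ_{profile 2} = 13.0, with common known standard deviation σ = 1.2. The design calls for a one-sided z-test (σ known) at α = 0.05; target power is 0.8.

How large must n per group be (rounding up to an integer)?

Standardized effect: d = |μ_{profile 1} − μ_{profile 2}| / σ = |13.8 − 13.0| / 1.2 = 0.6667
Set Φ(δ − 1.645) = 0.8; then δ − 1.645 = Φ⁻¹(0.8) = 0.842, giving δ = 2.486.
δ = d·√(n/2) ⇒ n = 2(δ/d)² = 2 × (2.486 / 0.6667)² = 27.82.
Round up to the next whole unit.

n = 28 per group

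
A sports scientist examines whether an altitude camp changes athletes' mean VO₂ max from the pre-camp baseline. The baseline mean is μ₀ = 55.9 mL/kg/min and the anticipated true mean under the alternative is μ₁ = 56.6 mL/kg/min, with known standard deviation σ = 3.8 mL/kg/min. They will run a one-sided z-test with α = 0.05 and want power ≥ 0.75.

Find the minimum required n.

n = 159

Standardized effect: d = |μ₁ − μ₀| / σ = |56.6 − 55.9| / 3.8 = 0.1842
For power 0.75 need Φ(δ − z_{0.05}) = 0.75, so δ = z_{0.05} + z_{0.25} = 1.645 + 0.674 = 2.319.
δ = d·√n ⇒ n = (δ/d)² = (2.319 / 0.1842)² = 158.53.
Rounding up, n = 159.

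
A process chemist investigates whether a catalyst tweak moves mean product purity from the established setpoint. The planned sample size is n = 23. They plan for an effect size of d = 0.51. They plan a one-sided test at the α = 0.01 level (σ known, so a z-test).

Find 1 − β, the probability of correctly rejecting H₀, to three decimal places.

Power ≈ 0.548

Noncentrality parameter: δ = d·√n = 0.51 × √23 = 2.4459
One-sided α = 0.01 → critical value z_{0.01} = 2.326.
Power = P(Z > 2.326 − δ) = Φ(0.120) = 0.5476.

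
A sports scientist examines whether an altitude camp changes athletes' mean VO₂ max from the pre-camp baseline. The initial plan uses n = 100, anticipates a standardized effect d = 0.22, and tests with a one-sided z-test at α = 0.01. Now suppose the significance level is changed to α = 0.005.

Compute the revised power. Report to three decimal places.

Power ≈ 0.354

δ = d·√n = 0.22 × √100 = 2.2000 (unchanged). New critical value: z_{0.005} = 2.576.
Revised power = P(Z > 2.576 − δ) = Φ(-0.376) = 0.3535.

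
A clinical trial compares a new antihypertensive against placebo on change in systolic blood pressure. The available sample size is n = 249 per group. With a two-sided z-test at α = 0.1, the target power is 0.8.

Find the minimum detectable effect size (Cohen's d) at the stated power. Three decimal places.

d ≈ 0.223

Need Φ(δ − 1.645) = 0.8, so δ = 1.645 + 0.842 = 2.486.
(Lower-tail contribution to power is negligible for δ > 0.)
δ = d·√(n/2) ⇒ d = δ/√(n/2) = 2.486/√(249/2) = 0.2228.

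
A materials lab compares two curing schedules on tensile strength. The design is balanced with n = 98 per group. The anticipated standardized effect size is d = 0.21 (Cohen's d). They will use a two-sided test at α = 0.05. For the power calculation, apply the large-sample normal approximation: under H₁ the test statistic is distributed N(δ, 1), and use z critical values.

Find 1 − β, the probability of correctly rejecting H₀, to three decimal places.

Power ≈ 0.312

Noncentrality parameter: δ = d·√(n/2) = 0.21 × √(98/2) = 1.4700
Two-sided α = 0.05 → critical value z_{0.025} = 1.960.
Power = Φ(δ − 1.960) + Φ(−δ − 1.960) = Φ(-0.490) + Φ(-3.430) = 0.3121 + 0.0003 = 0.3124.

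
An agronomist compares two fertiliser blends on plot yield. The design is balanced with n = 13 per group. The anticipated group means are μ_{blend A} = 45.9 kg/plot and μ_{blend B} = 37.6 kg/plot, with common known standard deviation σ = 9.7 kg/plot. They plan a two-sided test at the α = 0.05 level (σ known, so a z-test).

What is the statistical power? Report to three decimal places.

Standardized effect: d = |μ_{blend A} − μ_{blend B}| / σ = |45.9 − 37.6| / 9.7 = 0.8557
Noncentrality parameter: δ = d·√(n/2) = 0.8557 × √(13/2) = 2.1815
Two-sided α = 0.05 → critical value z_{0.025} = 1.960.
Power = Φ(δ − 1.960) + Φ(−δ − 1.960) = Φ(0.222) + Φ(-4.142) = 0.5877 + 0.0000 = 0.5877.

Power ≈ 0.588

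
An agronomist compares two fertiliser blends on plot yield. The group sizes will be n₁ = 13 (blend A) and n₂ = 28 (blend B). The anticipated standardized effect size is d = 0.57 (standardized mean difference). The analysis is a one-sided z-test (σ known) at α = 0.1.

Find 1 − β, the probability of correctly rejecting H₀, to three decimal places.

Power ≈ 0.662

Noncentrality parameter: δ = d / √(1/n₁ + 1/n₂) = 0.57 / √(1/13 + 1/28) = 1.6984
One-sided α = 0.1 → critical value z_{0.1} = 1.282.
Power = Φ(δ − 1.282) = Φ(0.417) = 0.6616.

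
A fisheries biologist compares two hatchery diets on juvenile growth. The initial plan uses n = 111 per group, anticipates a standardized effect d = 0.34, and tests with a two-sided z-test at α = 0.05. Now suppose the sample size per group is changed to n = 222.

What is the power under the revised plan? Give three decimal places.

Power ≈ 0.948

With n = 222 per group: δ = d·√(n/2) = 0.34 × √(222/2) = 3.5821. Critical value z_{0.025} = 1.960.
Revised power = Φ(δ − 1.960) + Φ(−δ − 1.960) = Φ(1.622) + Φ(-5.542) = 0.9476 + 0.0000 = 0.9476.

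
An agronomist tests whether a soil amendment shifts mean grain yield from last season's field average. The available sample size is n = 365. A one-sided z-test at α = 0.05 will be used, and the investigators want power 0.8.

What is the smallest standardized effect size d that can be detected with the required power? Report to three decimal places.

d ≈ 0.130

Need Φ(δ − 1.645) = 0.8, so δ = 1.645 + 0.842 = 2.486.
δ = d·√n ⇒ d = δ/√n = 2.486/√365 = 0.1301.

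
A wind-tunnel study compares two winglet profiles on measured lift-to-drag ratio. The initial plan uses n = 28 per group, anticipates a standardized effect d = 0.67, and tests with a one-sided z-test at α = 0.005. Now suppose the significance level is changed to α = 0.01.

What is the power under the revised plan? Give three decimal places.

Power ≈ 0.572

δ = d·√(n/2) = 0.67 × √(28/2) = 2.5069 (unchanged). New critical value: z_{0.01} = 2.326.
Revised power = Φ(δ − 2.326) = Φ(0.181) = 0.5716.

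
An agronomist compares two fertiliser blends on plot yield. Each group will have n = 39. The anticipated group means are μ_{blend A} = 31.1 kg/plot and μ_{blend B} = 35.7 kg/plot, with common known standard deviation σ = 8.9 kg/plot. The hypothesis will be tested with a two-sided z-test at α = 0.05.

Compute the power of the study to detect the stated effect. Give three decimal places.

Standardized effect: d = |μ_{blend A} − μ_{blend B}| / σ = |31.1 − 35.7| / 8.9 = 0.5169
Noncentrality parameter: δ = d·√(n/2) = 0.5169 × √(39/2) = 2.2824
Two-sided α = 0.05 → critical value z_{0.025} = 1.960.
Power = Φ(δ − 1.960) + Φ(−δ − 1.960) = Φ(0.322) + Φ(-4.242) = 0.6264 + 0.0000 = 0.6264.

Power ≈ 0.626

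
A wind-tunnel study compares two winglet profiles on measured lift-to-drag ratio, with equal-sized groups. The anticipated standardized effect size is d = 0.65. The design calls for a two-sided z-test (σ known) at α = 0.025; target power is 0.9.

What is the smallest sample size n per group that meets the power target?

n = 59 per group

For power 0.9 need Φ(δ − z_{0.0125}) = 0.9, so δ = z_{0.0125} + z_{0.10} = 2.241 + 1.282 = 3.523.
(Ignoring the negligible lower-tail rejection probability gives the usual closed-form inversion.)
δ = d·√(n/2) ⇒ n = 2(δ/d)² = 2 × (3.523 / 0.65)² = 58.75.
Round up to the next whole unit.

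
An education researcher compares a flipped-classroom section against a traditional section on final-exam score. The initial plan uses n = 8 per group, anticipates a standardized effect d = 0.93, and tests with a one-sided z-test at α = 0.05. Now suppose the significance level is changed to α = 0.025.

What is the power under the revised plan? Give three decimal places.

δ = d·√(n/2) = 0.93 × √(8/2) = 1.8600 (unchanged). New critical value: z_{0.025} = 1.960.
Revised power = Φ(δ − 1.960) = Φ(-0.100) = 0.4602.

Power ≈ 0.460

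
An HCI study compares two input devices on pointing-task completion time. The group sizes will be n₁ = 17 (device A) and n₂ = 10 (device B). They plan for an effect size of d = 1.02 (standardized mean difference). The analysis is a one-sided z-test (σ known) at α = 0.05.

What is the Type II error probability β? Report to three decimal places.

β ≈ 0.180

Noncentrality parameter: δ = d / √(1/n₁ + 1/n₂) = 1.02 / √(1/17 + 1/10) = 2.5594
One-sided α = 0.05 → critical value z_{0.05} = 1.645.
Power = Φ(δ − 1.645) = Φ(0.915) = 0.8198.
Type II error: β = 1 − power = 1 − 0.8198 = 0.1802.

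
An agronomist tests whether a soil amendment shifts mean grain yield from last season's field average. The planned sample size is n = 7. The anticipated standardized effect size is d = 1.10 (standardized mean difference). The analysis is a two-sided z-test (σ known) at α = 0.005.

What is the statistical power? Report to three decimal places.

Noncentrality parameter: δ = d·√n = 1.10 × √7 = 2.9103
Two-sided α = 0.005 → critical value z_{0.0025} = 2.807.
Power = Φ(δ − 2.807) + Φ(−δ − 2.807) = Φ(0.103) + Φ(-5.717) = 0.5411 + 0.0000 = 0.5411.

Power ≈ 0.541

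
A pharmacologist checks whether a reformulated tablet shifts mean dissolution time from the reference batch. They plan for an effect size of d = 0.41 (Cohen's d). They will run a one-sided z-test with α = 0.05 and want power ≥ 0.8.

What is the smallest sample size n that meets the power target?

For power 0.8 need Φ(δ − z_{0.05}) = 0.8, so δ = z_{0.05} + z_{0.20} = 1.645 + 0.842 = 2.486.
δ = d·√n ⇒ n = (δ/d)² = (2.486 / 0.41)² = 36.78.
Round up to the next whole unit.

n = 37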